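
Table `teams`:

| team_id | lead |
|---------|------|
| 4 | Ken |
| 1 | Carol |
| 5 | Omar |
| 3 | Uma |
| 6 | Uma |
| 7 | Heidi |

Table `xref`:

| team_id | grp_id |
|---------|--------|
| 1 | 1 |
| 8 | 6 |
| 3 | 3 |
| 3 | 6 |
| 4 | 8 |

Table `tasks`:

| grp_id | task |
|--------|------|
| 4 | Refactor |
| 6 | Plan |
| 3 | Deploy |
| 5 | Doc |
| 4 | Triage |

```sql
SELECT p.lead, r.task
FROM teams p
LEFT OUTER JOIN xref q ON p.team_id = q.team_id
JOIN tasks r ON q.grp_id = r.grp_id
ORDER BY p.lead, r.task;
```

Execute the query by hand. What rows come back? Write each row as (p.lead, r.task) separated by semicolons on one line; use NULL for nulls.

Step 1 — p LEFT JOIN q on team_id → 7 row(s).
Then INNER JOIN `tasks r` on grp_id: keep only rows whose q.grp_id appears in r.

(Uma, Deploy); (Uma, Plan)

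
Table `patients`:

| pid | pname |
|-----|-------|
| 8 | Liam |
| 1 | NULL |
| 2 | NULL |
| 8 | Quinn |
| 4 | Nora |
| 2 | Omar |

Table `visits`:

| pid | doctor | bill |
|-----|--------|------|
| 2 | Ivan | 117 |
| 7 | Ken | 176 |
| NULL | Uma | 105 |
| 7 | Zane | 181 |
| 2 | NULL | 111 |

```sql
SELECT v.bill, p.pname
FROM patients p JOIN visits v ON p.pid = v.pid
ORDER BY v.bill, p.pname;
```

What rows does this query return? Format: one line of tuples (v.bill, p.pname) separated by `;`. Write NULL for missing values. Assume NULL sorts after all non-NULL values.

INNER JOIN keeps only pairs where the ON condition holds.
Matching on p.pid = v.pid. A NULL in a compared column never satisfies the condition.
- p row (pid=8): no match → dropped.
- p row (pid=1): no match → dropped.
- p row (pid=2): matches 2 v row(s) → 2 output row(s).
- p row (pid=8): no match → dropped.
- p row (pid=4): no match → dropped.
- p row (pid=2): matches 2 v row(s) → 2 output row(s).
After projecting and ordering:
v.bill | p.pname
111 | Omar
111 | NULL
117 | Omar
117 | NULL

(111, Omar); (111, NULL); (117, Omar); (117, NULL)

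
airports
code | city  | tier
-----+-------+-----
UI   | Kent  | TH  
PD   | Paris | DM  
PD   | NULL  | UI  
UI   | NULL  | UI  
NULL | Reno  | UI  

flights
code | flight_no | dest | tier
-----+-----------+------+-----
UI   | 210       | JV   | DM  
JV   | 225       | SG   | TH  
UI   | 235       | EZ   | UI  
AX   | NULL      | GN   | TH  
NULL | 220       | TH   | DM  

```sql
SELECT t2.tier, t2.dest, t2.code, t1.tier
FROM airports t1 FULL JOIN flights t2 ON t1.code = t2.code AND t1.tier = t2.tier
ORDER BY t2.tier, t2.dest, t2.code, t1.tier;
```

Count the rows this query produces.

FULL OUTER JOIN keeps every row from both sides; unmatched rows get NULL for the other side's columns.
Matching on t1.code = t2.code AND t1.tier = t2.tier. A NULL in a compared column never satisfies the condition.
- t1 (code=UI, tier=TH) has no partner → padded with NULL.
- t1 (code=PD, tier=DM) has no partner → padded with NULL.
- t1 (code=PD, tier=UI) has no partner → padded with NULL.
- t1 (code=UI, tier=UI) pairs with 1 row(s) of t2.
- t1 (code=NULL, tier=UI) has no partner → padded with NULL.
- 4 t2 row(s) had no t1 match → kept, t1 columns NULL.
Total: 1 matched + 8 padded = 9 rows.

9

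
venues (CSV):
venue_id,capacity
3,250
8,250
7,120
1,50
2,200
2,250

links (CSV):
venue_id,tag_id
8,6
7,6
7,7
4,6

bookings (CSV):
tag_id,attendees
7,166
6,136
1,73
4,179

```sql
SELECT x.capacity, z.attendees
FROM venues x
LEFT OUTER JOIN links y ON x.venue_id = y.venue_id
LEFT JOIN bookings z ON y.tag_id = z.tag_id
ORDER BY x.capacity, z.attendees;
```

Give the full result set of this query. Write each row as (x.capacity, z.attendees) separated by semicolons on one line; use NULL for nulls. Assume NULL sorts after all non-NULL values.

(50, NULL); (120, 136); (120, 166); (200, NULL); (250, 136); (250, NULL); (250, NULL)

Step 1 — x LEFT JOIN y on venue_id → 7 row(s).
Then LEFT JOIN `bookings z` on tag_id: each of those 7 rows is kept; rows whose y.tag_id has no match in z get NULL for z's columns.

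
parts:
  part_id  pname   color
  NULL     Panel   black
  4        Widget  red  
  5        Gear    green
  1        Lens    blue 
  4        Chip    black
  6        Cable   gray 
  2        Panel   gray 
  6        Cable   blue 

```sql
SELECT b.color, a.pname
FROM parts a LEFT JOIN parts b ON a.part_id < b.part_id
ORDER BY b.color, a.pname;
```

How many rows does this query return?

LEFT JOIN keeps every row from `parts a`; unmatched rows get NULL for `parts b`'s columns.
Matching on a.part_id < b.part_id. A NULL in a compared column never satisfies the condition.
- part_id=NULL: no b row matches, row kept with b columns NULL.
- part_id=4: 3 matching b row(s), so 3 row(s) emitted.
- part_id=5: 2 matching b row(s), so 2 row(s) emitted.
- part_id=1: 6 matching b row(s), so 6 row(s) emitted.
- part_id=4: 3 matching b row(s), so 3 row(s) emitted.
- part_id=6: no b row matches, row kept with b columns NULL.
- part_id=2: 5 matching b row(s), so 5 row(s) emitted.
- part_id=6: no b row matches, row kept with b columns NULL.
Total: 19 matched + 3 padded = 22 rows.

22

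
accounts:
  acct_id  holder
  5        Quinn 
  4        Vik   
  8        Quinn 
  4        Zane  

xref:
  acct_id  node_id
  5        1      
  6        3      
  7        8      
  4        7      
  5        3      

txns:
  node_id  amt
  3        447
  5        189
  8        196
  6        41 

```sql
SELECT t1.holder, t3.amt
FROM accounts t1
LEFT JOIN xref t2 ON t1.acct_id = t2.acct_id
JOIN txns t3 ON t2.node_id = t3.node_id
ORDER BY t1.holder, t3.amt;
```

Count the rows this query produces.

Evaluate left to right. First `accounts t1 LEFT JOIN xref t2` on acct_id: 5 row(s).
Then INNER JOIN `txns t3` on node_id: keep only rows whose t2.node_id appears in t3.
Result: 1 row(s).

1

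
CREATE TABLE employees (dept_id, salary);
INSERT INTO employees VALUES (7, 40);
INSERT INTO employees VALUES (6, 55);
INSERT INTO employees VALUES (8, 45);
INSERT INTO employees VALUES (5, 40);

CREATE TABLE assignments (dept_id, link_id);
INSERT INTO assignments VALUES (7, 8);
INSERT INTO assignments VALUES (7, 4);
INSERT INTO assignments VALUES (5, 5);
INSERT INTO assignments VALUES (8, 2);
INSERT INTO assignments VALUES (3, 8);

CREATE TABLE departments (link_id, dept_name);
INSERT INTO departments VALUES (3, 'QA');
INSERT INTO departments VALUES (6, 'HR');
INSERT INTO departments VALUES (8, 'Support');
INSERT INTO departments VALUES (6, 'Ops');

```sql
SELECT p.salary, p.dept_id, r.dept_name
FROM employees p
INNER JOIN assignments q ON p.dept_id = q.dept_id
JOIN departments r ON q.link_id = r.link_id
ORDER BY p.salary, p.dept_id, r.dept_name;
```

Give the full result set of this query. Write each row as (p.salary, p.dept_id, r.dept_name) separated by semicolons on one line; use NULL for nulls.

Step 1 — p INNER JOIN q on dept_id → 4 row(s).
Then INNER JOIN `departments r` on link_id: keep only rows whose q.link_id appears in r.

(40, 7, Support)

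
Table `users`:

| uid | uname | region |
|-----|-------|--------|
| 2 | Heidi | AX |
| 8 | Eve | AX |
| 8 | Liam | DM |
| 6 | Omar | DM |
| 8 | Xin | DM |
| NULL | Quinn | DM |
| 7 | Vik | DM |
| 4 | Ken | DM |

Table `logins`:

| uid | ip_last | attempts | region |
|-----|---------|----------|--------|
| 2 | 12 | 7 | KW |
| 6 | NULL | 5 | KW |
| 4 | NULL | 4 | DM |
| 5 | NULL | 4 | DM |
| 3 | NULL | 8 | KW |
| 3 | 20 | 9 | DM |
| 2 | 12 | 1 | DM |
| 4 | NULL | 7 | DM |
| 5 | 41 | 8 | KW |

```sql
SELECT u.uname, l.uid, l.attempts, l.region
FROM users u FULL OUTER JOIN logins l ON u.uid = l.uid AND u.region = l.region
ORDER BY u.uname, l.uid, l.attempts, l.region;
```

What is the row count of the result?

FULL OUTER JOIN keeps every row from both sides; unmatched rows get NULL for the other side's columns.
Matching on u.uid = l.uid AND u.region = l.region. A NULL in a compared column never satisfies the condition.
- u (uid=2, region=AX) has no partner → padded with NULL.
- u (uid=8, region=AX) has no partner → padded with NULL.
- u (uid=8, region=DM) has no partner → padded with NULL.
- u (uid=6, region=DM) has no partner → padded with NULL.
- u (uid=8, region=DM) has no partner → padded with NULL.
- u (uid=NULL, region=DM) has no partner → padded with NULL.
- u (uid=7, region=DM) has no partner → padded with NULL.
- u (uid=4, region=DM) pairs with 2 row(s) of l.
- 7 l row(s) had no u match → kept, u columns NULL.
Total: 2 matched + 14 padded = 16 rows.

16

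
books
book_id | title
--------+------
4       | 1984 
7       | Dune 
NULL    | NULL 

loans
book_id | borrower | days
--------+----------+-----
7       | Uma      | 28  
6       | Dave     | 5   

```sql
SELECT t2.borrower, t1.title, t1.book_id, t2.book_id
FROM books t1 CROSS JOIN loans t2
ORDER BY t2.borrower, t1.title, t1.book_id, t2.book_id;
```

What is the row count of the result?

CROSS JOIN pairs every row of `books` with every row of `loans`: 3 × 2 = 6 rows.

6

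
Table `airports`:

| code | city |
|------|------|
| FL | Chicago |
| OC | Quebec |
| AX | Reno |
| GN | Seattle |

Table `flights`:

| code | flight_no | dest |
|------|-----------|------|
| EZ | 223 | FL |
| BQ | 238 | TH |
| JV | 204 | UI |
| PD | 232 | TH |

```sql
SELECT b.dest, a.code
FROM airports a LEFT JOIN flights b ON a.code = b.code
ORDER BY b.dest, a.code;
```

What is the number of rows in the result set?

4

LEFT JOIN keeps every row from `airports`; unmatched rows get NULL for `flights`'s columns.
Matching on a.code = b.code.
- code=FL: no b row matches, row kept with b columns NULL.
- code=OC: no b row matches, row kept with b columns NULL.
- code=AX: no b row matches, row kept with b columns NULL.
- code=GN: no b row matches, row kept with b columns NULL.
Total: 0 matched + 4 padded = 4 rows.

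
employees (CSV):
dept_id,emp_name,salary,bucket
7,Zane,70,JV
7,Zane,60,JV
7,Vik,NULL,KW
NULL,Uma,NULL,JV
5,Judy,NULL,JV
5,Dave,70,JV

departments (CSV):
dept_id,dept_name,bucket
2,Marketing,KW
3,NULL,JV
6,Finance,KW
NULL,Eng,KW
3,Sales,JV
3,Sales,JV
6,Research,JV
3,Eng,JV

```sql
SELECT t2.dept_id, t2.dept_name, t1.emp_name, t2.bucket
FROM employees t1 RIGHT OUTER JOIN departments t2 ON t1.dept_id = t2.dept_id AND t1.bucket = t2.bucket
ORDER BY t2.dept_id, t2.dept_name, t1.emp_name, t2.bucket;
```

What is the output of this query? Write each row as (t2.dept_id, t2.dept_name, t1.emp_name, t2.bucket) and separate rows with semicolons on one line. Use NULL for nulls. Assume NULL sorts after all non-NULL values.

(2, Marketing, NULL, KW); (3, Eng, NULL, JV); (3, Sales, NULL, JV); (3, Sales, NULL, JV); (3, NULL, NULL, JV); (6, Finance, NULL, KW); (6, Research, NULL, JV); (NULL, Eng, NULL, KW)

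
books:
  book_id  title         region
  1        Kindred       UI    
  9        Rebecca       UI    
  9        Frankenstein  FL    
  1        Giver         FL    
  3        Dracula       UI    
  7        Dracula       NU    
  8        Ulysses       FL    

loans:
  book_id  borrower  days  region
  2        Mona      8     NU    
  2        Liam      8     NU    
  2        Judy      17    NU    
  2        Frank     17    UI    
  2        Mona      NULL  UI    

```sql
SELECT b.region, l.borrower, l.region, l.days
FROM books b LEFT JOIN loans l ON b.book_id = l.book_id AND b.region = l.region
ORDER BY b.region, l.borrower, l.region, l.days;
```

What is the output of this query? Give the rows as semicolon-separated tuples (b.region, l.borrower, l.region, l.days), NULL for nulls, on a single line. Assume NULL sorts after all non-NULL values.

(FL, NULL, NULL, NULL); (FL, NULL, NULL, NULL); (FL, NULL, NULL, NULL); (NU, NULL, NULL, NULL); (UI, NULL, NULL, NULL); (UI, NULL, NULL, NULL); (UI, NULL, NULL, NULL)

LEFT JOIN keeps every row from `books`; unmatched rows get NULL for `loans`'s columns.
Matching on b.book_id = l.book_id AND b.region = l.region.
Matched pairs: 0; unmatched b rows kept: 7.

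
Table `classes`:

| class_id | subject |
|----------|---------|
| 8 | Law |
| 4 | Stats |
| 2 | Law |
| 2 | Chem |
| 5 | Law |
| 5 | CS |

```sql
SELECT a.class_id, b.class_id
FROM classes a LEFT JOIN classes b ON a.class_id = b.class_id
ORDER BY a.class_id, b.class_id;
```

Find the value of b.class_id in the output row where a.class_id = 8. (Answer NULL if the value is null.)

LEFT JOIN keeps every row from `classes a`; unmatched rows get NULL for `classes b`'s columns.
Matching on a.class_id = b.class_id.
- a (class_id=8) pairs with 1 row(s) of b.
- a (class_id=4) pairs with 1 row(s) of b.
- a (class_id=2) pairs with 2 row(s) of b.
- a (class_id=2) pairs with 2 row(s) of b.
- a (class_id=5) pairs with 2 row(s) of b.
- a (class_id=5) pairs with 2 row(s) of b.

8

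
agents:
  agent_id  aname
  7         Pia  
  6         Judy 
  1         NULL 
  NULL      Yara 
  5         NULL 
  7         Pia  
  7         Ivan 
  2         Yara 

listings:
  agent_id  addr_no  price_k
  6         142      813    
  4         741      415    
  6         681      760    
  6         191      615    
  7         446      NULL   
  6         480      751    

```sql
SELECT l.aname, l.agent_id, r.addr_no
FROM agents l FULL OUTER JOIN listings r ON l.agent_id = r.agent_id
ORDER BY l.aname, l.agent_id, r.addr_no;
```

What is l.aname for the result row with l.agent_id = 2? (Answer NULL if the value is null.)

FULL OUTER JOIN keeps every row from both sides; unmatched rows get NULL for the other side's columns.
Matching on l.agent_id = r.agent_id. A NULL in a compared column never satisfies the condition.
- l[0] agent_id=7 → 1 match(es) in r → 1 row(s).
- l[1] agent_id=6 → 4 match(es) in r → 4 row(s).
- l[2] agent_id=1 → no match; kept with NULLs on the r side.
- l[3] agent_id=NULL → no match; kept with NULLs on the r side.
- l[4] agent_id=5 → no match; kept with NULLs on the r side.
- l[5] agent_id=7 → 1 match(es) in r → 1 row(s).
- l[6] agent_id=7 → 1 match(es) in r → 1 row(s).
- l[7] agent_id=2 → no match; kept with NULLs on the r side.
- 1 row(s) from r found no l partner → padded with NULL.

Yara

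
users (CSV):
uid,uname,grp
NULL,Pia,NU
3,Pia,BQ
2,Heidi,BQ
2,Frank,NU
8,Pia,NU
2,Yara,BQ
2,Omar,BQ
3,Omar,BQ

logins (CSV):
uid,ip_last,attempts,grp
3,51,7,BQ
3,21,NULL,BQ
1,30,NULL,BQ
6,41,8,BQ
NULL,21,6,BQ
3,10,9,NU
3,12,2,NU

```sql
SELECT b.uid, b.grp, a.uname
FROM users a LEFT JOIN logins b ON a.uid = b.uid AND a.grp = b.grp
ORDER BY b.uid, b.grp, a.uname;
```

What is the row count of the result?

10

LEFT JOIN keeps every row from `users`; unmatched rows get NULL for `logins`'s columns.
Matching on a.uid = b.uid AND a.grp = b.grp. A NULL in a compared column never satisfies the condition.
Matched pairs: 4; unmatched a rows kept: 6.
Total: 4 matched + 6 padded = 10 rows.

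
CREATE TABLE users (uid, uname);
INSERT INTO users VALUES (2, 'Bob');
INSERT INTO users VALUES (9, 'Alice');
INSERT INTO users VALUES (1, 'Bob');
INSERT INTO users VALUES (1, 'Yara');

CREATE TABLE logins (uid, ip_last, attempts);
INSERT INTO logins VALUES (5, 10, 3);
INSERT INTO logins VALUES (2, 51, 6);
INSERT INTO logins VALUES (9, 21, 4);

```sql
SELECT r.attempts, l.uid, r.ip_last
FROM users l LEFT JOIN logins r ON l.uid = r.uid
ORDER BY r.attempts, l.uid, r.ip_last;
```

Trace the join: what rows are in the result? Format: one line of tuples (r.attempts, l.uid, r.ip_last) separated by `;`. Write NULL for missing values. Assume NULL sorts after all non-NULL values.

LEFT JOIN keeps every row from `users`; unmatched rows get NULL for `logins`'s columns.
Matching on l.uid = r.uid.
- l row (uid=2): matches 1 r row(s) → 1 output row(s).
- l row (uid=9): matches 1 r row(s) → 1 output row(s).
- l row (uid=1): no match → kept, r columns NULL.
- l row (uid=1): no match → kept, r columns NULL.
After projecting and ordering:
r.attempts | l.uid | r.ip_last
4 | 9 | 21
6 | 2 | 51
NULL | 1 | NULL
NULL | 1 | NULL

(4, 9, 21); (6, 2, 51); (NULL, 1, NULL); (NULL, 1, NULL)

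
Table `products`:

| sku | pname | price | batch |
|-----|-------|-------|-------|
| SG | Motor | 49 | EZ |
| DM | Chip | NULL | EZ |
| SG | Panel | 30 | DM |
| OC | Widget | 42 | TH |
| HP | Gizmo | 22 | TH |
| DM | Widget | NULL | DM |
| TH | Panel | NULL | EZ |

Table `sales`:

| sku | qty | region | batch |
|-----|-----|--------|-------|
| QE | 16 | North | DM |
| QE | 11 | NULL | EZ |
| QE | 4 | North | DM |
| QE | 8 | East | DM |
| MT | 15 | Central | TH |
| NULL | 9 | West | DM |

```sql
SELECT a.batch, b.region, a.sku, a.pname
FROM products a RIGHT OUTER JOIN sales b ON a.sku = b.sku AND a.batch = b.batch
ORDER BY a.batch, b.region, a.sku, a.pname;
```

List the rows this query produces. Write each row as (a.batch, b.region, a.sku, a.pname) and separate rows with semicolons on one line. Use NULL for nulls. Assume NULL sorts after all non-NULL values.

(NULL, Central, NULL, NULL); (NULL, East, NULL, NULL); (NULL, North, NULL, NULL); (NULL, North, NULL, NULL); (NULL, West, NULL, NULL); (NULL, NULL, NULL, NULL)

RIGHT JOIN keeps every row from `sales`; unmatched rows get NULL for `products`'s columns.
Matching on a.sku = b.sku AND a.batch = b.batch. A NULL in a compared column never satisfies the condition.
Matched pairs: 0; unmatched b rows kept: 6.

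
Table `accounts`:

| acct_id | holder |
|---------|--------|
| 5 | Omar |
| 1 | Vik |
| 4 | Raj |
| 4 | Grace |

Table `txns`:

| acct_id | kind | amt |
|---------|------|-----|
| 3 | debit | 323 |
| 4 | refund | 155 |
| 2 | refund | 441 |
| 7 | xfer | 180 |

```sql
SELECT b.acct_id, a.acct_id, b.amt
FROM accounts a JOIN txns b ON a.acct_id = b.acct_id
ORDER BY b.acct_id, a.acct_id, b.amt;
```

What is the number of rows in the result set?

2

INNER JOIN keeps only pairs where the ON condition holds.
Matching on a.acct_id = b.acct_id.
- acct_id=5: no matching b row, dropped.
- acct_id=1: no matching b row, dropped.
- acct_id=4: 1 matching b row(s), so 1 row(s) emitted.
- acct_id=4: 1 matching b row(s), so 1 row(s) emitted.
Total: 2 rows.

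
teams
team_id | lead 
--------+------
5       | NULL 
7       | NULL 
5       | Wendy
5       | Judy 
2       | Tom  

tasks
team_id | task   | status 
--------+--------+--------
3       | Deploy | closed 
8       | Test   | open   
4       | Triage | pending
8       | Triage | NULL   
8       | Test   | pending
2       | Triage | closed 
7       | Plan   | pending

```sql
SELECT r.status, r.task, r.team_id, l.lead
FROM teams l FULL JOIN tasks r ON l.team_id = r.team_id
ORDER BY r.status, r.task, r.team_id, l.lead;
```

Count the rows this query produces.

FULL OUTER JOIN keeps every row from both sides; unmatched rows get NULL for the other side's columns.
Matching on l.team_id = r.team_id.
Matched pairs: 2; unmatched l rows kept: 3; unmatched r rows kept: 5.
Total: 2 matched + 8 padded = 10 rows.

10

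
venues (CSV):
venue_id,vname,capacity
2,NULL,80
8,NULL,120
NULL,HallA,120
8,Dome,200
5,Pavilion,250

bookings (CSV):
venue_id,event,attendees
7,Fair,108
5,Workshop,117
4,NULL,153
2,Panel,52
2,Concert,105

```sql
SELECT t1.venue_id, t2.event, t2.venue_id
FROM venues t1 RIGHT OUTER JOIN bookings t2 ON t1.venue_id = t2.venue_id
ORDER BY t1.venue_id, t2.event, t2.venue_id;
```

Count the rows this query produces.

5

RIGHT JOIN keeps every row from `bookings`; unmatched rows get NULL for `venues`'s columns.
Matching on t1.venue_id = t2.venue_id. A NULL in a compared column never satisfies the condition.
Matched pairs: 3; unmatched t2 rows kept: 2.
Total: 3 matched + 2 padded = 5 rows.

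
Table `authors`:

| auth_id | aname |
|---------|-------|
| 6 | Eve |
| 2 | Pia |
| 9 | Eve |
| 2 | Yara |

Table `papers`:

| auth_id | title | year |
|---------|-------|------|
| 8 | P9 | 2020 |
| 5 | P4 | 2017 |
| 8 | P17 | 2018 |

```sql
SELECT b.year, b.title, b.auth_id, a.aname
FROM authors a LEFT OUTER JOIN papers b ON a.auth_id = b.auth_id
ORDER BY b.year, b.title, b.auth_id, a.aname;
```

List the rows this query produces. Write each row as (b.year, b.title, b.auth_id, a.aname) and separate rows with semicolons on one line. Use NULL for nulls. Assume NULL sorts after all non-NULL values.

(NULL, NULL, NULL, Eve); (NULL, NULL, NULL, Eve); (NULL, NULL, NULL, Pia); (NULL, NULL, NULL, Yara)

LEFT JOIN keeps every row from `authors`; unmatched rows get NULL for `papers`'s columns.
Matching on a.auth_id = b.auth_id.
- a[0] auth_id=6 → no match; kept with NULLs on the b side.
- a[1] auth_id=2 → no match; kept with NULLs on the b side.
- a[2] auth_id=9 → no match; kept with NULLs on the b side.
- a[3] auth_id=2 → no match; kept with NULLs on the b side.
After projecting and ordering:
b.year | b.title | b.auth_id | a.aname
NULL | NULL | NULL | Eve
NULL | NULL | NULL | Eve
NULL | NULL | NULL | Pia
NULL | NULL | NULL | Yara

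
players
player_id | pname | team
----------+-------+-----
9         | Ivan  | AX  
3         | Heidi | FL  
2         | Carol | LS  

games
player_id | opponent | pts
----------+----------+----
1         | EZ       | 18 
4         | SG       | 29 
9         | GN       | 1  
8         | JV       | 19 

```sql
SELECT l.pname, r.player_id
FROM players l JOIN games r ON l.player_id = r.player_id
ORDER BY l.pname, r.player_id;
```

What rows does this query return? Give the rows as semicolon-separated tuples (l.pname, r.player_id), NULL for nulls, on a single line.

(Ivan, 9)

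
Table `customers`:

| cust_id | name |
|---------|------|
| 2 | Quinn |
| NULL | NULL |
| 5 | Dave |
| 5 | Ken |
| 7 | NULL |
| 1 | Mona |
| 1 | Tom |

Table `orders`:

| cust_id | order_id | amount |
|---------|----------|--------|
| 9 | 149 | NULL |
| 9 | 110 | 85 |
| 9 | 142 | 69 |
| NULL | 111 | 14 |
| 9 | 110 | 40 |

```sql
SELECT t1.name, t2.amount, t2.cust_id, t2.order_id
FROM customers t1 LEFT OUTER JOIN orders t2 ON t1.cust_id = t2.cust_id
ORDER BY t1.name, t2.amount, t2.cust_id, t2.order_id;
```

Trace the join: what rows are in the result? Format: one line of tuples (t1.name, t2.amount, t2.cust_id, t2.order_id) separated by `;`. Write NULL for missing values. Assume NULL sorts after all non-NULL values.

LEFT JOIN keeps every row from `customers`; unmatched rows get NULL for `orders`'s columns.
Matching on t1.cust_id = t2.cust_id. A NULL in a compared column never satisfies the condition.
- t1 (cust_id=2) has no partner → padded with NULL.
- t1 (cust_id=NULL) has no partner → padded with NULL.
- t1 (cust_id=5) has no partner → padded with NULL.
- t1 (cust_id=5) has no partner → padded with NULL.
- t1 (cust_id=7) has no partner → padded with NULL.
- t1 (cust_id=1) has no partner → padded with NULL.
- t1 (cust_id=1) has no partner → padded with NULL.
After projecting and ordering:
t1.name | t2.amount | t2.cust_id | t2.order_id
Dave | NULL | NULL | NULL
Ken | NULL | NULL | NULL
Mona | NULL | NULL | NULL
Quinn | NULL | NULL | NULL
Tom | NULL | NULL | NULL
NULL | NULL | NULL | NULL
NULL | NULL | NULL | NULL

(Dave, NULL, NULL, NULL); (Ken, NULL, NULL, NULL); (Mona, NULL, NULL, NULL); (Quinn, NULL, NULL, NULL); (Tom, NULL, NULL, NULL); (NULL, NULL, NULL, NULL); (NULL, NULL, NULL, NULL)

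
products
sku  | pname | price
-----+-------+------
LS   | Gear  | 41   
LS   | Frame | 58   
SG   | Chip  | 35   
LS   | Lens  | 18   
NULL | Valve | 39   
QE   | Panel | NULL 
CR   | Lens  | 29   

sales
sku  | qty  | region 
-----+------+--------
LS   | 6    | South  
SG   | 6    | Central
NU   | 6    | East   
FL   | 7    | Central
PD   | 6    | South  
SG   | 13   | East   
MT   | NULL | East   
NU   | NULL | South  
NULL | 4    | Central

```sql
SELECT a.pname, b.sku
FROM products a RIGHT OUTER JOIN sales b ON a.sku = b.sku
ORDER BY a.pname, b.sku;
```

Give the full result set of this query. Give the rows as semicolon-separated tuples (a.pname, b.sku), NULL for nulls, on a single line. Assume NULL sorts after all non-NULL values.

RIGHT JOIN keeps every row from `sales`; unmatched rows get NULL for `products`'s columns.
Matching on a.sku = b.sku. A NULL in a compared column never satisfies the condition.
Matched pairs: 5; unmatched b rows kept: 6.

(Chip, SG); (Chip, SG); (Frame, LS); (Gear, LS); (Lens, LS); (NULL, FL); (NULL, MT); (NULL, NU); (NULL, NU); (NULL, PD); (NULL, NULL)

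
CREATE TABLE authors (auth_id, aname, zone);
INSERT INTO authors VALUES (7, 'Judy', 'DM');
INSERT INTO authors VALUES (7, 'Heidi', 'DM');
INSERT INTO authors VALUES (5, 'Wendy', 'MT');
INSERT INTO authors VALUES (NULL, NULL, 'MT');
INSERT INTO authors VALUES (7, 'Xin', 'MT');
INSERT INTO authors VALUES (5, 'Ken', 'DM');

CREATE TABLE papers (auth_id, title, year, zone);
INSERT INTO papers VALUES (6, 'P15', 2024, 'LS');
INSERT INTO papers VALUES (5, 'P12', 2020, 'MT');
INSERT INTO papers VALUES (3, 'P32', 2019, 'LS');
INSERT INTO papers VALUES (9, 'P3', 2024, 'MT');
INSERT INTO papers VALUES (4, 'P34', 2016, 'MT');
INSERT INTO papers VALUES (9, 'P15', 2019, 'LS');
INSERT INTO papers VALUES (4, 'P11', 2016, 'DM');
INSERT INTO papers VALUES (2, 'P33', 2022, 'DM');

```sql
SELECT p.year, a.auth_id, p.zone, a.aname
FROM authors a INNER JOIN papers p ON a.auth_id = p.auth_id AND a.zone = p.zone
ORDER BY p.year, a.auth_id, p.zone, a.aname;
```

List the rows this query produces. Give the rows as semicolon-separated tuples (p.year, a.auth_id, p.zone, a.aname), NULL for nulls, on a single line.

INNER JOIN keeps only pairs where the ON condition holds.
Matching on a.auth_id = p.auth_id AND a.zone = p.zone. A NULL in a compared column never satisfies the condition.
- a row (auth_id=7, zone=DM): no match → dropped.
- a row (auth_id=7, zone=DM): no match → dropped.
- a row (auth_id=5, zone=MT): matches 1 p row(s) → 1 output row(s).
- a row (auth_id=NULL, zone=MT): no match → dropped.
- a row (auth_id=7, zone=MT): no match → dropped.
- a row (auth_id=5, zone=DM): no match → dropped.
After projecting and ordering:
p.year | a.auth_id | p.zone | a.aname
2020 | 5 | MT | Wendy

(2020, 5, MT, Wendy)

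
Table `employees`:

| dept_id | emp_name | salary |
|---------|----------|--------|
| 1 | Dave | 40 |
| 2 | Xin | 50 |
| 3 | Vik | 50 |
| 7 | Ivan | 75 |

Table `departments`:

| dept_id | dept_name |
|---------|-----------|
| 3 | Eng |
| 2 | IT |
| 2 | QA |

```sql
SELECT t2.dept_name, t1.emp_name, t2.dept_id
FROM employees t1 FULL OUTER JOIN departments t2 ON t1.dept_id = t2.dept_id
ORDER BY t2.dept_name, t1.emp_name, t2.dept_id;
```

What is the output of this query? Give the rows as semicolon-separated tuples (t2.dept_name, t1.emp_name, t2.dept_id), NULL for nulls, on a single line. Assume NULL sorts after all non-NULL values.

FULL OUTER JOIN keeps every row from both sides; unmatched rows get NULL for the other side's columns.
Matching on t1.dept_id = t2.dept_id.
Matched pairs: 3; unmatched t1 rows kept: 2; unmatched t2 rows kept: 0.

(Eng, Vik, 3); (IT, Xin, 2); (QA, Xin, 2); (NULL, Dave, NULL); (NULL, Ivan, NULL)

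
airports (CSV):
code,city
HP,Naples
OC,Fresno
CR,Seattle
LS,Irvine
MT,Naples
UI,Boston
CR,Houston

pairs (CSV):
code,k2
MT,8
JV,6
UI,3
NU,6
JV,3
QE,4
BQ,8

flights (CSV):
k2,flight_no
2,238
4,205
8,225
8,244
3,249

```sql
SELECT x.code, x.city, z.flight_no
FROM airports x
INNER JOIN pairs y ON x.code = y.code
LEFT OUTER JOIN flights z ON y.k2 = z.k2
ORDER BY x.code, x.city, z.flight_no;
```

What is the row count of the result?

Step 1 — x INNER JOIN y on code → 2 row(s).
Then LEFT JOIN `flights z` on k2: each of those 2 rows is kept; rows whose y.k2 has no match in z get NULL for z's columns.
Result: 3 row(s).

3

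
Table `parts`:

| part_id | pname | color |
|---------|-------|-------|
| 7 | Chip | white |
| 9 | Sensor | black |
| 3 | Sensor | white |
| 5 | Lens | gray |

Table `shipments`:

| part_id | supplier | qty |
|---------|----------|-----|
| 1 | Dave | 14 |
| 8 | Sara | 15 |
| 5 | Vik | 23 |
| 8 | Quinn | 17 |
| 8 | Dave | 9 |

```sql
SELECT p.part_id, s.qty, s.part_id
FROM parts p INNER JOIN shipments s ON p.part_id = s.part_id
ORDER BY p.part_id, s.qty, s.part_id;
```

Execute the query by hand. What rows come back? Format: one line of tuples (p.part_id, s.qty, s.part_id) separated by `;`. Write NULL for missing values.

INNER JOIN keeps only pairs where the ON condition holds.
Matching on p.part_id = s.part_id.
- p (part_id=7) has no partner → excluded.
- p (part_id=9) has no partner → excluded.
- p (part_id=3) has no partner → excluded.
- p (part_id=5) pairs with 1 row(s) of s.
After projecting and ordering:
p.part_id | s.qty | s.part_id
5 | 23 | 5

(5, 23, 5)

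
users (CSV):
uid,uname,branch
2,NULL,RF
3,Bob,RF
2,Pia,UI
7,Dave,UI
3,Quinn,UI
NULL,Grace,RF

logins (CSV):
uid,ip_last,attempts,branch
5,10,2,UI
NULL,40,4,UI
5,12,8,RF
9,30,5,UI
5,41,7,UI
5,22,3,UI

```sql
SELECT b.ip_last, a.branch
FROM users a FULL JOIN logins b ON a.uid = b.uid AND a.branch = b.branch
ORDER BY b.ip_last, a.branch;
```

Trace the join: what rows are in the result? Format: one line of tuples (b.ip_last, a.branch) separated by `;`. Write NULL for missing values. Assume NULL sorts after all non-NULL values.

FULL OUTER JOIN keeps every row from both sides; unmatched rows get NULL for the other side's columns.
Matching on a.uid = b.uid AND a.branch = b.branch. A NULL in a compared column never satisfies the condition.
- a row (uid=2, branch=RF): no match → kept, b columns NULL.
- a row (uid=3, branch=RF): no match → kept, b columns NULL.
- a row (uid=2, branch=UI): no match → kept, b columns NULL.
- a row (uid=7, branch=UI): no match → kept, b columns NULL.
- a row (uid=3, branch=UI): no match → kept, b columns NULL.
- a row (uid=NULL, branch=RF): no match → kept, b columns NULL.
- plus 6 unmatched b row(s), each kept with NULL a columns.

(10, NULL); (12, NULL); (22, NULL); (30, NULL); (40, NULL); (41, NULL); (NULL, RF); (NULL, RF); (NULL, RF); (NULL, UI); (NULL, UI); (NULL, UI)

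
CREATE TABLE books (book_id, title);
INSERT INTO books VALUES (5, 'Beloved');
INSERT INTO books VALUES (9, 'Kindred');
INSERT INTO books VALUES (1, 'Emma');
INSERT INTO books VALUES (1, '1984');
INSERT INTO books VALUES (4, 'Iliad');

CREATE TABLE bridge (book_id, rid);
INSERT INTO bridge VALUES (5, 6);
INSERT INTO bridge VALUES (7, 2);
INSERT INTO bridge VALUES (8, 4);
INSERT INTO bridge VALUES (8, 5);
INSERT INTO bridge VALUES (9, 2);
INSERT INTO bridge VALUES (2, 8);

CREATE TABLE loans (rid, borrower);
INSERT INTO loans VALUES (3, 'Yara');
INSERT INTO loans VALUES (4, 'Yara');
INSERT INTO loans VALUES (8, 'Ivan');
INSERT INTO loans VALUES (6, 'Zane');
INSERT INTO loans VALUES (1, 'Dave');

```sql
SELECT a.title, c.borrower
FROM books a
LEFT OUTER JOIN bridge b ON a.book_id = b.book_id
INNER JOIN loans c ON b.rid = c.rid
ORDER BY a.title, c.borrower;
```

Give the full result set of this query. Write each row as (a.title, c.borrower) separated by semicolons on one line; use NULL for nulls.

(Beloved, Zane)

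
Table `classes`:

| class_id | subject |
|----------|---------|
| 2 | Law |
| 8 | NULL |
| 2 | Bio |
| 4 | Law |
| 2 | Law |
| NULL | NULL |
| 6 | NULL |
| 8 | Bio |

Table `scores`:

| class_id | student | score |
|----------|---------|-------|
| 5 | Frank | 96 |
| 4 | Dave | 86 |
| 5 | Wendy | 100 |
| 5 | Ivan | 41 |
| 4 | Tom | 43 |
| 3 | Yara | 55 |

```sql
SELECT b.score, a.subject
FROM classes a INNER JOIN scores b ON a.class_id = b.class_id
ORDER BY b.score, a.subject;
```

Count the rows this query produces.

2

INNER JOIN keeps only pairs where the ON condition holds.
Matching on a.class_id = b.class_id. A NULL in a compared column never satisfies the condition.
- a (class_id=2) has no partner → excluded.
- a (class_id=8) has no partner → excluded.
- a (class_id=2) has no partner → excluded.
- a (class_id=4) pairs with 2 row(s) of b.
- a (class_id=2) has no partner → excluded.
- a (class_id=NULL) has no partner → excluded.
- a (class_id=6) has no partner → excluded.
- a (class_id=8) has no partner → excluded.
Total: 2 rows.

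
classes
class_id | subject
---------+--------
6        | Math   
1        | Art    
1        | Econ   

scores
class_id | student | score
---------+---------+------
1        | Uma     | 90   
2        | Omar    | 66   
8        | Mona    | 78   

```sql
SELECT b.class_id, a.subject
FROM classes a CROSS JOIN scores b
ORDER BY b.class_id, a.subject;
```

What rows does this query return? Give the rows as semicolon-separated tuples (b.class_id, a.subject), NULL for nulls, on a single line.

(1, Art); (1, Econ); (1, Math); (2, Art); (2, Econ); (2, Math); (8, Art); (8, Econ); (8, Math)

CROSS JOIN pairs every row of `classes` with every row of `scores`: 3 × 3 = 9 rows.
After projecting and ordering:
b.class_id | a.subject
1 | Art
1 | Econ
1 | Math
2 | Art
2 | Econ
2 | Math
8 | Art
8 | Econ
8 | Math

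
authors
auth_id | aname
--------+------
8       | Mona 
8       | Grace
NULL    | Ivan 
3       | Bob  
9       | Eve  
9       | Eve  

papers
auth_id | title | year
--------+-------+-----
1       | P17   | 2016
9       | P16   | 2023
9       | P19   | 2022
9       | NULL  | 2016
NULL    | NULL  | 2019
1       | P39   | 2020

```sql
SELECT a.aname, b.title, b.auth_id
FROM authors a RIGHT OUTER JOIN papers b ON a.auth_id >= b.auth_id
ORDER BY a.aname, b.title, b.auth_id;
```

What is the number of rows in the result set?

RIGHT JOIN keeps every row from `papers`; unmatched rows get NULL for `authors`'s columns.
Matching on a.auth_id >= b.auth_id. A NULL in a compared column never satisfies the condition.
- a (auth_id=8) pairs with 2 row(s) of b.
- a (auth_id=8) pairs with 2 row(s) of b.
- a (auth_id=NULL) has no partner in b.
- a (auth_id=3) pairs with 2 row(s) of b.
- a (auth_id=9) pairs with 5 row(s) of b.
- a (auth_id=9) pairs with 5 row(s) of b.
- 1 row(s) from b found no a partner → padded with NULL.
Total: 16 matched + 1 padded = 17 rows.

17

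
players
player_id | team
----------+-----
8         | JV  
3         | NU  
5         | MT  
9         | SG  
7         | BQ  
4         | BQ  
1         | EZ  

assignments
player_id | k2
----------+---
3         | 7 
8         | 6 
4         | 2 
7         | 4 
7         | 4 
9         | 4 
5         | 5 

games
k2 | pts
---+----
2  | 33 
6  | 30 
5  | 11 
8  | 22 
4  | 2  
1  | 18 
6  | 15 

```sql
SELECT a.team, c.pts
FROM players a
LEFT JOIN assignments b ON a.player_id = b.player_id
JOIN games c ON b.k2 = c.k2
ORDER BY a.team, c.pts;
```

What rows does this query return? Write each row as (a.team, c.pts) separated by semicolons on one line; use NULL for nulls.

(BQ, 2); (BQ, 2); (BQ, 33); (JV, 15); (JV, 30); (MT, 11); (SG, 2)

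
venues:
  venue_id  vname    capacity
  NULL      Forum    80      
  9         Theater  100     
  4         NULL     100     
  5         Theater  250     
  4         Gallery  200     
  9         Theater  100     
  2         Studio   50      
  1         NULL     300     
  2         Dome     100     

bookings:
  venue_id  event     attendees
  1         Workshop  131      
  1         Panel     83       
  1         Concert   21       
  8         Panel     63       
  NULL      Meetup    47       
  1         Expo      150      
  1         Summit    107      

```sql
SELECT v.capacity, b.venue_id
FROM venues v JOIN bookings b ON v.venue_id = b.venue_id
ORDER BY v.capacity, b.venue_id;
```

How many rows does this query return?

INNER JOIN keeps only pairs where the ON condition holds.
Matching on v.venue_id = b.venue_id. A NULL in a compared column never satisfies the condition.
- v[0] venue_id=NULL → no match; dropped.
- v[1] venue_id=9 → no match; dropped.
- v[2] venue_id=4 → no match; dropped.
- v[3] venue_id=5 → no match; dropped.
- v[4] venue_id=4 → no match; dropped.
- v[5] venue_id=9 → no match; dropped.
- v[6] venue_id=2 → no match; dropped.
- v[7] venue_id=1 → 5 match(es) in b → 5 row(s).
- v[8] venue_id=2 → no match; dropped.
Total: 5 rows.

5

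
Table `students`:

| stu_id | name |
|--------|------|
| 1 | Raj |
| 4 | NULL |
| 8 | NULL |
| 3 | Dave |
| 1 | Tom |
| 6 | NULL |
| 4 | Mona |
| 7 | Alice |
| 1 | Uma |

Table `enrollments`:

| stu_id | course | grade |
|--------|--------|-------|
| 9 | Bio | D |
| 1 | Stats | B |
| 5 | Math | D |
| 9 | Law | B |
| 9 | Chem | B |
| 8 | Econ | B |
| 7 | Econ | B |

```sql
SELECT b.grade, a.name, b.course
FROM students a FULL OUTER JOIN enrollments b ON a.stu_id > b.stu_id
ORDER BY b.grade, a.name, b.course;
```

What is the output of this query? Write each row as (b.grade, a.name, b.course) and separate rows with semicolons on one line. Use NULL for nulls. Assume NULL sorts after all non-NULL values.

(B, Alice, Stats); (B, Dave, Stats); (B, Mona, Stats); (B, NULL, Chem); (B, NULL, Econ); (B, NULL, Econ); (B, NULL, Law); (B, NULL, Stats); (B, NULL, Stats); (B, NULL, Stats); (D, Alice, Math); (D, NULL, Bio); (D, NULL, Math); (D, NULL, Math); (NULL, Raj, NULL); (NULL, Tom, NULL); (NULL, Uma, NULL)

FULL OUTER JOIN keeps every row from both sides; unmatched rows get NULL for the other side's columns.
Matching on a.stu_id > b.stu_id.
- a (stu_id=1) has no partner → padded with NULL.
- a (stu_id=4) pairs with 1 row(s) of b.
- a (stu_id=8) pairs with 3 row(s) of b.
- a (stu_id=3) pairs with 1 row(s) of b.
- a (stu_id=1) has no partner → padded with NULL.
- a (stu_id=6) pairs with 2 row(s) of b.
- a (stu_id=4) pairs with 1 row(s) of b.
- a (stu_id=7) pairs with 2 row(s) of b.
- a (stu_id=1) has no partner → padded with NULL.
- 4 row(s) from b found no a partner → padded with NULL.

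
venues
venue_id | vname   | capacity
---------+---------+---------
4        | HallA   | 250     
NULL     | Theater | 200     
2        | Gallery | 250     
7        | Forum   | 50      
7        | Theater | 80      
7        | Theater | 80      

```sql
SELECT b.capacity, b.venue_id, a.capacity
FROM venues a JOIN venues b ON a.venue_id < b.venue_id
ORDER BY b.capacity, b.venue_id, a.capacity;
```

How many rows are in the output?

INNER JOIN keeps only pairs where the ON condition holds.
Matching on a.venue_id < b.venue_id. A NULL in a compared column never satisfies the condition.
Matched pairs: 7.
Total: 7 rows.

7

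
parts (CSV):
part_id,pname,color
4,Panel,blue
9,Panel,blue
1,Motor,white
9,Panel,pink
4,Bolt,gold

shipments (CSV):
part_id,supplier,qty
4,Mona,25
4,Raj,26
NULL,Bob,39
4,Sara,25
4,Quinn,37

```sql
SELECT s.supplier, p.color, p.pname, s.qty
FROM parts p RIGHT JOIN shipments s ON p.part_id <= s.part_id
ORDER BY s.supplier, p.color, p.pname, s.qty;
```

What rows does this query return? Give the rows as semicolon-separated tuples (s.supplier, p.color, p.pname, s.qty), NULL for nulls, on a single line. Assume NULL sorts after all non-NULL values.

(Bob, NULL, NULL, 39); (Mona, blue, Panel, 25); (Mona, gold, Bolt, 25); (Mona, white, Motor, 25); (Quinn, blue, Panel, 37); (Quinn, gold, Bolt, 37); (Quinn, white, Motor, 37); (Raj, blue, Panel, 26); (Raj, gold, Bolt, 26); (Raj, white, Motor, 26); (Sara, blue, Panel, 25); (Sara, gold, Bolt, 25); (Sara, white, Motor, 25)

RIGHT JOIN keeps every row from `shipments`; unmatched rows get NULL for `parts`'s columns.
Matching on p.part_id <= s.part_id. A NULL in a compared column never satisfies the condition.
- p (part_id=4) pairs with 4 row(s) of s.
- p (part_id=9) has no partner in s.
- p (part_id=1) pairs with 4 row(s) of s.
- p (part_id=9) has no partner in s.
- p (part_id=4) pairs with 4 row(s) of s.
- 1 s row(s) had no p match → kept, p columns NULL.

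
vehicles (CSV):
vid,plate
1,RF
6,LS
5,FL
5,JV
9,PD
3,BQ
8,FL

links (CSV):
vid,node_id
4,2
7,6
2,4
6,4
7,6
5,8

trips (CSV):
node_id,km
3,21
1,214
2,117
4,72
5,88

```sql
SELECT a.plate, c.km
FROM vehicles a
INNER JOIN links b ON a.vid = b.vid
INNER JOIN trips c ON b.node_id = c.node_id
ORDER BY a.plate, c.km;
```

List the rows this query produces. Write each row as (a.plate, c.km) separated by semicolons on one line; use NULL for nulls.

Evaluate left to right. First `vehicles a INNER JOIN links b` on vid: 3 row(s).
Then INNER JOIN `trips c` on node_id: keep only rows whose b.node_id appears in c.

(LS, 72)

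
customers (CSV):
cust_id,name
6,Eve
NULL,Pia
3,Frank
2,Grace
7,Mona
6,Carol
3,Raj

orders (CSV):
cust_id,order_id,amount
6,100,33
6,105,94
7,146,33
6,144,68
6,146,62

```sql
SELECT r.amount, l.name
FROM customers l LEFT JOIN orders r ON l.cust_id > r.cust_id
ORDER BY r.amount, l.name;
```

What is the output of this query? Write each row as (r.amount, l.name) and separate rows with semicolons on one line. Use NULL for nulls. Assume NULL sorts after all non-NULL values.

(33, Mona); (62, Mona); (68, Mona); (94, Mona); (NULL, Carol); (NULL, Eve); (NULL, Frank); (NULL, Grace); (NULL, Pia); (NULL, Raj)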